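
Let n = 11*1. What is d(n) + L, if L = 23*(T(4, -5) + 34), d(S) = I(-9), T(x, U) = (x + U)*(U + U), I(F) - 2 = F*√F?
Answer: 1014 - 27*I ≈ 1014.0 - 27.0*I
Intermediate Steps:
I(F) = 2 + F^(3/2) (I(F) = 2 + F*√F = 2 + F^(3/2))
n = 11
T(x, U) = 2*U*(U + x) (T(x, U) = (U + x)*(2*U) = 2*U*(U + x))
d(S) = 2 - 27*I (d(S) = 2 + (-9)^(3/2) = 2 - 27*I)
L = 1012 (L = 23*(2*(-5)*(-5 + 4) + 34) = 23*(2*(-5)*(-1) + 34) = 23*(10 + 34) = 23*44 = 1012)
d(n) + L = (2 - 27*I) + 1012 = 1014 - 27*I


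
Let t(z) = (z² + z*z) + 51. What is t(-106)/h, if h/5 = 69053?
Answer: 22523/345265 ≈ 0.065234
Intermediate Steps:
h = 345265 (h = 5*69053 = 345265)
t(z) = 51 + 2*z² (t(z) = (z² + z²) + 51 = 2*z² + 51 = 51 + 2*z²)
t(-106)/h = (51 + 2*(-106)²)/345265 = (51 + 2*11236)*(1/345265) = (51 + 22472)*(1/345265) = 22523*(1/345265) = 22523/345265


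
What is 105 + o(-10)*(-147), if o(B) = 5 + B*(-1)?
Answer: -2100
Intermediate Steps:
o(B) = 5 - B
105 + o(-10)*(-147) = 105 + (5 - 1*(-10))*(-147) = 105 + (5 + 10)*(-147) = 105 + 15*(-147) = 105 - 2205 = -2100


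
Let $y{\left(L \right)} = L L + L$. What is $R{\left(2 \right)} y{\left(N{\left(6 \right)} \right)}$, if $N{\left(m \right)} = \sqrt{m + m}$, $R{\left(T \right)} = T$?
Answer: $24 + 4 \sqrt{3} \approx 30.928$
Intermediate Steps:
$N{\left(m \right)} = \sqrt{2} \sqrt{m}$ ($N{\left(m \right)} = \sqrt{2 m} = \sqrt{2} \sqrt{m}$)
$y{\left(L \right)} = L + L^{2}$ ($y{\left(L \right)} = L^{2} + L = L + L^{2}$)
$R{\left(2 \right)} y{\left(N{\left(6 \right)} \right)} = 2 \sqrt{2} \sqrt{6} \left(1 + \sqrt{2} \sqrt{6}\right) = 2 \cdot 2 \sqrt{3} \left(1 + 2 \sqrt{3}\right) = 4 \sqrt{3} \left(1 + 2 \sqrt{3}\right)$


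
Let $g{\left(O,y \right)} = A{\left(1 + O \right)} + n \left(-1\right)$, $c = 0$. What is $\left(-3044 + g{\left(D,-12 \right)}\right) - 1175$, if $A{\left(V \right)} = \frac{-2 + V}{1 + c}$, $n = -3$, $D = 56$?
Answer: $-4161$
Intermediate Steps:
$A{\left(V \right)} = -2 + V$ ($A{\left(V \right)} = \frac{-2 + V}{1 + 0} = \frac{-2 + V}{1} = \left(-2 + V\right) 1 = -2 + V$)
$g{\left(O,y \right)} = 2 + O$ ($g{\left(O,y \right)} = \left(-2 + \left(1 + O\right)\right) - -3 = \left(-1 + O\right) + 3 = 2 + O$)
$\left(-3044 + g{\left(D,-12 \right)}\right) - 1175 = \left(-3044 + \left(2 + 56\right)\right) - 1175 = \left(-3044 + 58\right) - 1175 = -2986 - 1175 = -4161$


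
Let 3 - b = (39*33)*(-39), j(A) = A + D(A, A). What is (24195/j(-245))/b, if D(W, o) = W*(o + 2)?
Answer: 1613/198408056 ≈ 8.1297e-6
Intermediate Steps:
D(W, o) = W*(2 + o)
j(A) = A + A*(2 + A)
b = 50196 (b = 3 - 39*33*(-39) = 3 - 1287*(-39) = 3 - 1*(-50193) = 3 + 50193 = 50196)
(24195/j(-245))/b = (24195/((-245*(3 - 245))))/50196 = (24195/((-245*(-242))))*(1/50196) = (24195/59290)*(1/50196) = (24195*(1/59290))*(1/50196) = (4839/11858)*(1/50196) = 1613/198408056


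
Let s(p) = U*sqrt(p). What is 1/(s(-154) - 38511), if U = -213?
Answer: I/(3*(-12837*I + 71*sqrt(154))) ≈ -2.5845e-5 + 1.7739e-6*I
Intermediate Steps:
s(p) = -213*sqrt(p)
1/(s(-154) - 38511) = 1/(-213*I*sqrt(154) - 38511) = 1/(-38511 - 213*I*sqrt(154))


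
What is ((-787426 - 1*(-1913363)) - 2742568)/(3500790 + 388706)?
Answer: -1616631/3889496 ≈ -0.41564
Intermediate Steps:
((-787426 - 1*(-1913363)) - 2742568)/(3500790 + 388706) = ((-787426 + 1913363) - 2742568)/3889496 = (1125937 - 2742568)*(1/3889496) = -1616631*1/3889496 = -1616631/3889496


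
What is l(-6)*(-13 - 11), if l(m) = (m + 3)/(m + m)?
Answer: -6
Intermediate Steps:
l(m) = (3 + m)/(2*m) (l(m) = (3 + m)/((2*m)) = (3 + m)*(1/(2*m)) = (3 + m)/(2*m))
l(-6)*(-13 - 11) = ((½)*(3 - 6)/(-6))*(-13 - 11) = ((½)*(-⅙)*(-3))*(-24) = (¼)*(-24) = -6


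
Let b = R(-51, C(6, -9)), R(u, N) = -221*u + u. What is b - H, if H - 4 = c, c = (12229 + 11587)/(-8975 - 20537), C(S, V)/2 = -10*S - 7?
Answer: 41378801/3689 ≈ 11217.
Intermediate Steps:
C(S, V) = -14 - 20*S (C(S, V) = 2*(-10*S - 7) = 2*(-7 - 10*S) = -14 - 20*S)
R(u, N) = -220*u
c = -2977/3689 (c = 23816/(-29512) = 23816*(-1/29512) = -2977/3689 ≈ -0.80699)
H = 11779/3689 (H = 4 - 2977/3689 = 11779/3689 ≈ 3.1930)
b = 11220 (b = -220*(-51) = 11220)
b - H = 11220 - 1*11779/3689 = 11220 - 11779/3689 = 41378801/3689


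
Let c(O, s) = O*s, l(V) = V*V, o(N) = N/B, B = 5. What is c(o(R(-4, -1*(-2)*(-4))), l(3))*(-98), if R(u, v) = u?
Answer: 3528/5 ≈ 705.60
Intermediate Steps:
o(N) = N/5
l(V) = V²
c(o(R(-4, -1*(-2)*(-4))), l(3))*(-98) = (((⅕)*(-4))*3²)*(-98) = -⅘*9*(-98) = -36/5*(-98) = 3528/5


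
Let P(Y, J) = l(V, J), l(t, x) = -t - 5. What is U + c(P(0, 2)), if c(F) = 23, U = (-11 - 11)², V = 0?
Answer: 507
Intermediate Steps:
l(t, x) = -5 - t
U = 484 (U = (-22)² = 484)
P(Y, J) = -5 (P(Y, J) = -5 - 1*0 = -5 + 0 = -5)
U + c(P(0, 2)) = 484 + 23 = 507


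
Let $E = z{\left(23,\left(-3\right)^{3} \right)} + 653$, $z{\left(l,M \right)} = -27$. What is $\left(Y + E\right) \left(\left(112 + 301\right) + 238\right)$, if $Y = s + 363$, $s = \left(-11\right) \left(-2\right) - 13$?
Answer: $649698$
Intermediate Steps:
$s = 9$ ($s = 22 - 13 = 9$)
$E = 626$ ($E = -27 + 653 = 626$)
$Y = 372$ ($Y = 9 + 363 = 372$)
$\left(Y + E\right) \left(\left(112 + 301\right) + 238\right) = \left(372 + 626\right) \left(\left(112 + 301\right) + 238\right) = 998 \left(413 + 238\right) = 998 \cdot 651 = 649698$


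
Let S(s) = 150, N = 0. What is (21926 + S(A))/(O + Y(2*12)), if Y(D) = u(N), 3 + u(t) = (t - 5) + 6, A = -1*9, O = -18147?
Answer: -22076/18149 ≈ -1.2164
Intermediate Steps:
A = -9
u(t) = -2 + t (u(t) = -3 + ((t - 5) + 6) = -3 + ((-5 + t) + 6) = -3 + (1 + t) = -2 + t)
Y(D) = -2 (Y(D) = -2 + 0 = -2)
(21926 + S(A))/(O + Y(2*12)) = (21926 + 150)/(-18147 - 2) = 22076/(-18149) = 22076*(-1/18149) = -22076/18149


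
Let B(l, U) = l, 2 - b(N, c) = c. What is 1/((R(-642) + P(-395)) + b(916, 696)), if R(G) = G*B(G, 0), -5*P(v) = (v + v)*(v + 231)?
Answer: 1/385558 ≈ 2.5936e-6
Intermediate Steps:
b(N, c) = 2 - c
P(v) = -2*v*(231 + v)/5 (P(v) = -(v + v)*(v + 231)/5 = -2*v*(231 + v)/5)
R(G) = G**2 (R(G) = G*G = G**2)
1/((R(-642) + P(-395)) + b(916, 696)) = 1/(((-642)**2 - 2/5*(-395)*(231 - 395)) + (2 - 1*696)) = 1/((412164 - 2/5*(-395)*(-164)) + (2 - 696)) = 1/((412164 - 25912) - 694) = 1/(386252 - 694) = 1/385558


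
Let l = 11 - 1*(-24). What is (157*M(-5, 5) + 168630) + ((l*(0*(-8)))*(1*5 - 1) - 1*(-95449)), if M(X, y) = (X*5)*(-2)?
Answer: 271929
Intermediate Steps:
M(X, y) = -10*X (M(X, y) = (5*X)*(-2) = -10*X)
l = 35 (l = 11 + 24 = 35)
(157*M(-5, 5) + 168630) + ((l*(0*(-8)))*(1*5 - 1) - 1*(-95449)) = (157*(-10*(-5)) + 168630) + ((35*(0*(-8)))*(1*5 - 1) - 1*(-95449)) = (157*50 + 168630) + ((35*0)*(5 - 1) + 95449) = (7850 + 168630) + (0*4 + 95449) = 176480 + (0 + 95449) = 176480 + 95449 = 271929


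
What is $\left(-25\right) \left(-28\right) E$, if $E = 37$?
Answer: $25900$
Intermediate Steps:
$\left(-25\right) \left(-28\right) E = \left(-25\right) \left(-28\right) 37 = 700 \cdot 37 = 25900$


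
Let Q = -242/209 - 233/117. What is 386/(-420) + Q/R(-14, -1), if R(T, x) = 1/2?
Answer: -1123153/155610 ≈ -7.2177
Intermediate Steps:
R(T, x) = 1/2
Q = -7001/2223 (Q = -242*1/209 - 233*1/117 = -22/19 - 233/117 = -7001/2223 ≈ -3.1493)
386/(-420) + Q/R(-14, -1) = 386/(-420) - 7001/(2223*1/2) = 386*(-1/420) - 7001/2223*2 = -193/210 - 14002/2223 = -1123153/155610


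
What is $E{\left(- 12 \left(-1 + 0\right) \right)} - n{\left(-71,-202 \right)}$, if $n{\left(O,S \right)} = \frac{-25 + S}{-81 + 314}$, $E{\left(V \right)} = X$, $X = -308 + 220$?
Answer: $- \frac{20277}{233} \approx -87.026$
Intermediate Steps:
$X = -88$
$E{\left(V \right)} = -88$
$n{\left(O,S \right)} = - \frac{25}{233} + \frac{S}{233}$ ($n{\left(O,S \right)} = \frac{-25 + S}{233} = \left(-25 + S\right) \frac{1}{233} = - \frac{25}{233} + \frac{S}{233}$)
$E{\left(- 12 \left(-1 + 0\right) \right)} - n{\left(-71,-202 \right)} = -88 - \left(- \frac{25}{233} + \frac{1}{233} \left(-202\right)\right) = -88 - \left(- \frac{25}{233} - \frac{202}{233}\right) = -88 - - \frac{227}{233} = -88 + \frac{227}{233} = - \frac{20277}{233}$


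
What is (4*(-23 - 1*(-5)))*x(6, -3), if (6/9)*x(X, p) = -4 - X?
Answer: 1080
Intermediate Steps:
x(X, p) = -6 - 3*X/2 (x(X, p) = 3*(-4 - X)/2 = -6 - 3*X/2)
(4*(-23 - 1*(-5)))*x(6, -3) = (4*(-23 - 1*(-5)))*(-6 - 3/2*6) = (4*(-23 + 5))*(-6 - 9) = (4*(-18))*(-15) = -72*(-15) = 1080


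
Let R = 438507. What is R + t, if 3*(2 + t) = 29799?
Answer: 448438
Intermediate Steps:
t = 9931 (t = -2 + (1/3)*29799 = -2 + 9933 = 9931)
R + t = 438507 + 9931 = 448438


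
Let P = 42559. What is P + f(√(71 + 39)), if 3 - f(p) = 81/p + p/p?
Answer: 42561 - 81*√110/110 ≈ 42553.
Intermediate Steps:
f(p) = 2 - 81/p (f(p) = 3 - (81/p + p/p) = 3 - (81/p + 1) = 3 - (1 + 81/p) = 3 + (-1 - 81/p) = 2 - 81/p)
P + f(√(71 + 39)) = 42559 + (2 - 81/√(71 + 39)) = 42559 + (2 - 81*√110/110) = 42561 - 81*√110/110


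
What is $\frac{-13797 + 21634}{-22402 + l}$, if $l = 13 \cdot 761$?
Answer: $- \frac{7837}{12509} \approx -0.62651$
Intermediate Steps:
$l = 9893$
$\frac{-13797 + 21634}{-22402 + l} = \frac{-13797 + 21634}{-22402 + 9893} = \frac{7837}{-12509} = 7837 \left(- \frac{1}{12509}\right) = - \frac{7837}{12509}$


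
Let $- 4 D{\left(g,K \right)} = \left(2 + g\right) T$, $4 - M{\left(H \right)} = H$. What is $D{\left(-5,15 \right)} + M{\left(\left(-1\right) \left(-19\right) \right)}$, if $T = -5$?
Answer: $- \frac{75}{4} \approx -18.75$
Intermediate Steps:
$M{\left(H \right)} = 4 - H$
$D{\left(g,K \right)} = \frac{5}{2} + \frac{5 g}{4}$ ($D{\left(g,K \right)} = - \frac{\left(2 + g\right) \left(-5\right)}{4} = - \frac{-10 - 5 g}{4} = \frac{5}{2} + \frac{5 g}{4}$)
$D{\left(-5,15 \right)} + M{\left(\left(-1\right) \left(-19\right) \right)} = \left(\frac{5}{2} + \frac{5}{4} \left(-5\right)\right) + \left(4 - \left(-1\right) \left(-19\right)\right) = \left(\frac{5}{2} - \frac{25}{4}\right) + \left(4 - 19\right) = - \frac{15}{4} + \left(4 - 19\right) = - \frac{15}{4} - 15 = - \frac{75}{4}$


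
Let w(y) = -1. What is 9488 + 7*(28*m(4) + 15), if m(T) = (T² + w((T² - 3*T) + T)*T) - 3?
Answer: 11357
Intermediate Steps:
m(T) = -3 + T² - T (m(T) = (T² - T) - 3 = -3 + T² - T)
9488 + 7*(28*m(4) + 15) = 9488 + 7*(28*(-3 + 4² - 1*4) + 15) = 9488 + 7*(28*(-3 + 16 - 4) + 15) = 9488 + 7*(28*9 + 15) = 9488 + 7*(252 + 15) = 9488 + 7*267 = 9488 + 1869 = 11357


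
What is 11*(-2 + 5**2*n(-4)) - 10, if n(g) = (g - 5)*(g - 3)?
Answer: 17293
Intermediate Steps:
n(g) = (-5 + g)*(-3 + g)
11*(-2 + 5**2*n(-4)) - 10 = 11*(-2 + 5**2*(15 + (-4)**2 - 8*(-4))) - 10 = 11*(-2 + 25*(15 + 16 + 32)) - 10 = 11*(-2 + 25*63) - 10 = 11*(-2 + 1575) - 10 = 11*1573 - 10 = 17303 - 10 = 17293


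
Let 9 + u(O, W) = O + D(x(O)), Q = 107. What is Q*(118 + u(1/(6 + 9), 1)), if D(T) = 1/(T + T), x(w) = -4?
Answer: 1398811/120 ≈ 11657.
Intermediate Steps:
D(T) = 1/(2*T)
u(O, W) = -73/8 + O (u(O, W) = -9 + (O + (1/2)/(-4)) = -9 + (O + (1/2)*(-1/4)) = -9 + (O - 1/8) = -9 + (-1/8 + O) = -73/8 + O)
Q*(118 + u(1/(6 + 9), 1)) = 107*(118 + (-73/8 + 1/(6 + 9))) = 107*(118 + (-73/8 + 1/15)) = 107*(118 - 1087/120) = 107*(13073/120) = 1398811/120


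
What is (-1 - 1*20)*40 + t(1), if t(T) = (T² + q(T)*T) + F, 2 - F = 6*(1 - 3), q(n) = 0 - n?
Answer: -826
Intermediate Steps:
q(n) = -n
F = 14 (F = 2 - 6*(1 - 3) = 2 - 6*(-2) = 2 - 1*(-12) = 2 + 12 = 14)
t(T) = 14 (t(T) = (T² + (-T)*T) + 14 = (T² - T²) + 14 = 0 + 14 = 14)
(-1 - 1*20)*40 + t(1) = (-1 - 1*20)*40 + 14 = (-1 - 20)*40 + 14 = -21*40 + 14 = -840 + 14 = -826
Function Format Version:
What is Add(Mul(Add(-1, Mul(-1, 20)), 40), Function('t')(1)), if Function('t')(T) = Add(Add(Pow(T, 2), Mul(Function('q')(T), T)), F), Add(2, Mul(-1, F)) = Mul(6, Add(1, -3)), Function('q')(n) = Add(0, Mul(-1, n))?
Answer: -826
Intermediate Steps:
Function('q')(n) = Mul(-1, n)
F = 14 (F = Add(2, Mul(-1, Mul(6, Add(1, -3)))) = Add(2, Mul(-1, Mul(6, -2))) = Add(2, Mul(-1, -12)) = Add(2, 12) = 14)
Function('t')(T) = 14 (Function('t')(T) = Add(Add(Pow(T, 2), Mul(Mul(-1, T), T)), 14) = Add(Add(Pow(T, 2), Mul(-1, Pow(T, 2))), 14) = Add(0, 14) = 14)
Add(Mul(Add(-1, Mul(-1, 20)), 40), Function('t')(1)) = Add(Mul(Add(-1, Mul(-1, 20)), 40), 14) = Add(Mul(Add(-1, -20), 40), 14) = Add(Mul(-21, 40), 14) = Add(-840, 14) = -826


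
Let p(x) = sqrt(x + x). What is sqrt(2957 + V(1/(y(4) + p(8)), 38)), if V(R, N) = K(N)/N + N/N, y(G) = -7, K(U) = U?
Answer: sqrt(2959) ≈ 54.397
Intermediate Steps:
p(x) = sqrt(2)*sqrt(x) (p(x) = sqrt(2*x) = sqrt(2)*sqrt(x))
V(R, N) = 2 (V(R, N) = N/N + N/N = 1 + 1 = 2)
sqrt(2957 + V(1/(y(4) + p(8)), 38)) = sqrt(2957 + 2) = sqrt(2959)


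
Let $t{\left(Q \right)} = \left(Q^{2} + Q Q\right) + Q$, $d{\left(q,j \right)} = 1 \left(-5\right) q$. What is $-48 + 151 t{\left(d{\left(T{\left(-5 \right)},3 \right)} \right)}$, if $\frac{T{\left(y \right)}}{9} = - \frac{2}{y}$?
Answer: $95082$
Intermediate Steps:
$T{\left(y \right)} = - \frac{18}{y}$ ($T{\left(y \right)} = 9 \left(- \frac{2}{y}\right) = - \frac{18}{y}$)
$d{\left(q,j \right)} = - 5 q$
$t{\left(Q \right)} = Q + 2 Q^{2}$ ($t{\left(Q \right)} = \left(Q^{2} + Q^{2}\right) + Q = 2 Q^{2} + Q = Q + 2 Q^{2}$)
$-48 + 151 t{\left(d{\left(T{\left(-5 \right)},3 \right)} \right)} = -48 + 151 - 5 \left(- \frac{18}{-5}\right) \left(1 + 2 \left(- 5 \left(- \frac{18}{-5}\right)\right)\right) = -48 + 151 - 5 \left(\left(-18\right) \left(- \frac{1}{5}\right)\right) \left(1 + 2 \left(- 5 \left(\left(-18\right) \left(- \frac{1}{5}\right)\right)\right)\right) = -48 + 151 \left(-5\right) \frac{18}{5} \left(1 + 2 \left(\left(-5\right) \frac{18}{5}\right)\right) = -48 + 151 \left(- 18 \left(1 + 2 \left(-18\right)\right)\right) = -48 + 151 \left(- 18 \left(1 - 36\right)\right) = -48 + 151 \left(\left(-18\right) \left(-35\right)\right) = -48 + 151 \cdot 630 = -48 + 95130 = 95082$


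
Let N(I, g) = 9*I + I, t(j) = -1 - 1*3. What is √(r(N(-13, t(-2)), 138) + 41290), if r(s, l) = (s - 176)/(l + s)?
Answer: √165007/2 ≈ 203.11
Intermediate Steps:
t(j) = -4 (t(j) = -1 - 3 = -4)
N(I, g) = 10*I
r(s, l) = (-176 + s)/(l + s)
√(r(N(-13, t(-2)), 138) + 41290) = √((-176 + 10*(-13))/(138 + 10*(-13)) + 41290) = √((-176 - 130)/(138 - 130) + 41290) = √(-306/8 + 41290) = √((⅛)*(-306) + 41290) = √(-153/4 + 41290) = √(165007/4) = √165007/2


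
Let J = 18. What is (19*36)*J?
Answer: 12312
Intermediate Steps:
(19*36)*J = (19*36)*18 = 684*18 = 12312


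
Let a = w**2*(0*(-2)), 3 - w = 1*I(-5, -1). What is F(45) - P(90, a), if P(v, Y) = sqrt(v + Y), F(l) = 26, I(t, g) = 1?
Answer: 26 - 3*sqrt(10) ≈ 16.513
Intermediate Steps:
w = 2 (w = 3 - 1 = 2)
a = 0 (a = 2**2*(0*(-2)) = 4*0 = 0)
P(v, Y) = sqrt(Y + v)
F(45) - P(90, a) = 26 - sqrt(0 + 90) = 26 - sqrt(90) = 26 - 3*sqrt(10)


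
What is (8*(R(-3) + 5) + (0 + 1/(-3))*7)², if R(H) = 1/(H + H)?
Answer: 11881/9 ≈ 1320.1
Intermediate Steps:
R(H) = 1/(2*H)
(8*(R(-3) + 5) + (0 + 1/(-3))*7)² = (8*((½)/(-3) + 5) + (0 + 1/(-3))*7)² = (8*((½)*(-⅓) + 5) + (0 - ⅓)*7)² = (8*(-⅙ + 5) - ⅓*7)² = (8*(29/6) - 7/3)² = (116/3 - 7/3)² = (109/3)² = 11881/9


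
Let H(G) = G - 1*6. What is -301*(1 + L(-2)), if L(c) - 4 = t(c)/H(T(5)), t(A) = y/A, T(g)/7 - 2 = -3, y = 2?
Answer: -19866/13 ≈ -1528.2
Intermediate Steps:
T(g) = -7 (T(g) = 14 + 7*(-3) = 14 - 21 = -7)
H(G) = -6 + G (H(G) = G - 6 = -6 + G)
t(A) = 2/A
L(c) = 4 - 2/(13*c) (L(c) = 4 + (2/c)/(-6 - 7) = 4 + (2/c)/(-13) = 4 + (2/c)*(-1/13) = 4 - 2/(13*c))
-301*(1 + L(-2)) = -301*(1 + (4 - 2/13/(-2))) = -301*(1 + (4 - 2/13*(-1/2))) = -301*(1 + (4 + 1/13)) = -301*(1 + 53/13) = -301*66/13 = -19866/13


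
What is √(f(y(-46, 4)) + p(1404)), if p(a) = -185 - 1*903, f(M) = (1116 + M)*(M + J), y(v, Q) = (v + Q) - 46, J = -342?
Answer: 2*I*√110782 ≈ 665.68*I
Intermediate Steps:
y(v, Q) = -46 + Q + v (y(v, Q) = (Q + v) - 46 = -46 + Q + v)
f(M) = (-342 + M)*(1116 + M) (f(M) = (1116 + M)*(M - 342) = (1116 + M)*(-342 + M) = (-342 + M)*(1116 + M))
p(a) = -1088 (p(a) = -185 - 903 = -1088)
√(f(y(-46, 4)) + p(1404)) = √((-381672 + (-46 + 4 - 46)² + 774*(-46 + 4 - 46)) - 1088) = √((-381672 + (-88)² + 774*(-88)) - 1088) = √((-381672 + 7744 - 68112) - 1088) = √(-442040 - 1088) = √(-443128) = 2*I*√110782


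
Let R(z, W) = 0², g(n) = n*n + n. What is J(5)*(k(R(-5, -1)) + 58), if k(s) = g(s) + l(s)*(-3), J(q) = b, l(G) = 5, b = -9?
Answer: -387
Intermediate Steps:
g(n) = n + n² (g(n) = n² + n = n + n²)
R(z, W) = 0
J(q) = -9
k(s) = -15 + s*(1 + s) (k(s) = s*(1 + s) + 5*(-3) = s*(1 + s) - 15 = -15 + s*(1 + s))
J(5)*(k(R(-5, -1)) + 58) = -9*((-15 + 0*(1 + 0)) + 58) = -9*((-15 + 0*1) + 58) = -9*((-15 + 0) + 58) = -9*(-15 + 58) = -9*43 = -387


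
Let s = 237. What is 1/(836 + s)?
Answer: 1/1073 ≈ 0.00093197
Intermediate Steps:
1/(836 + s) = 1/(836 + 237) = 1/1073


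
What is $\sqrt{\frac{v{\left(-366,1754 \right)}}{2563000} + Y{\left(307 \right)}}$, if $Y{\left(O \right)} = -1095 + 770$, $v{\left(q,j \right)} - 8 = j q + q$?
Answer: $\frac{i \sqrt{5341402990715}}{128150} \approx 18.035 i$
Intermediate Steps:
$v{\left(q,j \right)} = 8 + q + j q$ ($v{\left(q,j \right)} = 8 + \left(j q + q\right) = 8 + \left(q + j q\right) = 8 + q + j q$)
$Y{\left(O \right)} = -325$
$\sqrt{\frac{v{\left(-366,1754 \right)}}{2563000} + Y{\left(307 \right)}} = \sqrt{\frac{8 - 366 + 1754 \left(-366\right)}{2563000} - 325} = \sqrt{\left(8 - 366 - 641964\right) \frac{1}{2563000} - 325} = \sqrt{\left(-642322\right) \frac{1}{2563000} - 325} = \sqrt{- \frac{321161}{1281500} - 325} = \sqrt{- \frac{416808661}{1281500}} = \frac{i \sqrt{5341402990715}}{128150}$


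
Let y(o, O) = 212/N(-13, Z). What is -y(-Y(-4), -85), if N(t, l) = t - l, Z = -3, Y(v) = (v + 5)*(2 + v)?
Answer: 106/5 ≈ 21.200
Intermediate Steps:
Y(v) = (2 + v)*(5 + v) (Y(v) = (5 + v)*(2 + v) = (2 + v)*(5 + v))
y(o, O) = -106/5 (y(o, O) = 212/(-13 - 1*(-3)) = 212/(-13 + 3) = 212/(-10) = 212*(-⅒) = -106/5)
-y(-Y(-4), -85) = -1*(-106/5) = 106/5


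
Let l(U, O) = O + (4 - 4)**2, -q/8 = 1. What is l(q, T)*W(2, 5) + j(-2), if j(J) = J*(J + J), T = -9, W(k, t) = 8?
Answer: -64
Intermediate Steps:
q = -8 (q = -8*1 = -8)
j(J) = 2*J**2 (j(J) = J*(2*J) = 2*J**2)
l(U, O) = O (l(U, O) = O + 0**2 = O + 0 = O)
l(q, T)*W(2, 5) + j(-2) = -9*8 + 2*(-2)**2 = -72 + 2*4 = -72 + 8 = -64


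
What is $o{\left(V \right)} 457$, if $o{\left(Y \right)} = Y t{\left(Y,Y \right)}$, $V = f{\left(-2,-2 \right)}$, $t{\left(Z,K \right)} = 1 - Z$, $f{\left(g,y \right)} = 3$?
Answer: $-2742$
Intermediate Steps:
$V = 3$
$o{\left(Y \right)} = Y \left(1 - Y\right)$
$o{\left(V \right)} 457 = 3 \left(1 - 3\right) 457 = 3 \left(-2\right) 457 = \left(-6\right) 457 = -2742$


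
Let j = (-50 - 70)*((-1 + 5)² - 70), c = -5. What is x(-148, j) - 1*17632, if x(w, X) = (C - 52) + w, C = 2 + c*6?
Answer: -17860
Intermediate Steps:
C = -28 (C = 2 - 5*6 = 2 - 30 = -28)
j = 6480 (j = -120*(4² - 70) = -120*(16 - 70) = -120*(-54) = 6480)
x(w, X) = -80 + w (x(w, X) = (-28 - 52) + w = -80 + w)
x(-148, j) - 1*17632 = (-80 - 148) - 1*17632 = -228 - 17632 = -17860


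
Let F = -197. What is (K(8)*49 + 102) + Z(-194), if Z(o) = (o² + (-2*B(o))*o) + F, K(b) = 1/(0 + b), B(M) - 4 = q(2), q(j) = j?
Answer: 319001/8 ≈ 39875.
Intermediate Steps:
B(M) = 6 (B(M) = 4 + 2 = 6)
K(b) = 1/b
Z(o) = -197 + o² - 12*o (Z(o) = (o² + (-2*6)*o) - 197 = (o² - 12*o) - 197 = -197 + o² - 12*o)
(K(8)*49 + 102) + Z(-194) = (49/8 + 102) + (-197 + (-194)² - 12*(-194)) = ((⅛)*49 + 102) + (-197 + 37636 + 2328) = (49/8 + 102) + 39767 = 865/8 + 39767 = 319001/8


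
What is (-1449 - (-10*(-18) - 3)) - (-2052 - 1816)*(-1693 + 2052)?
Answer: 1386986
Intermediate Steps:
(-1449 - (-10*(-18) - 3)) - (-2052 - 1816)*(-1693 + 2052) = (-1449 - (180 - 3)) - (-3868)*359 = (-1449 - 1*177) - 1*(-1388612) = (-1449 - 177) + 1388612 = -1626 + 1388612 = 1386986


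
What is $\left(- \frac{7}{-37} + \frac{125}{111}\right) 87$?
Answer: $\frac{4234}{37} \approx 114.43$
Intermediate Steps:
$\left(- \frac{7}{-37} + \frac{125}{111}\right) 87 = \left(\left(-7\right) \left(- \frac{1}{37}\right) + 125 \cdot \frac{1}{111}\right) 87 = \left(\frac{7}{37} + \frac{125}{111}\right) 87 = \frac{146}{111} \cdot 87 = \frac{4234}{37}$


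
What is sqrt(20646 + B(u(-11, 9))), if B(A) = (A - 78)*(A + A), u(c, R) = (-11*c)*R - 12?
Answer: 6*sqrt(60347) ≈ 1473.9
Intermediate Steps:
u(c, R) = -12 - 11*R*c (u(c, R) = -11*R*c - 12 = -12 - 11*R*c)
B(A) = 2*A*(-78 + A) (B(A) = (-78 + A)*(2*A) = 2*A*(-78 + A))
sqrt(20646 + B(u(-11, 9))) = sqrt(20646 + 2*(-12 - 11*9*(-11))*(-78 + (-12 - 11*9*(-11)))) = sqrt(20646 + 2*(-12 + 1089)*(-78 + (-12 + 1089))) = sqrt(20646 + 2*1077*(-78 + 1077)) = sqrt(20646 + 2*1077*999) = sqrt(20646 + 2151846) = sqrt(2172492) = 6*sqrt(60347)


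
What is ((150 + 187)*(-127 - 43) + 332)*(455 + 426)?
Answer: -50179998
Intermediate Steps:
((150 + 187)*(-127 - 43) + 332)*(455 + 426) = (337*(-170) + 332)*881 = (-57290 + 332)*881 = -56958*881 = -50179998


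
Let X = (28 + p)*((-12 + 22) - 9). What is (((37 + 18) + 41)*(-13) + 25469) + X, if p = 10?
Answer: 24259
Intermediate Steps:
X = 38 (X = (28 + 10)*((-12 + 22) - 9) = 38*(10 - 9) = 38*1 = 38)
(((37 + 18) + 41)*(-13) + 25469) + X = (((37 + 18) + 41)*(-13) + 25469) + 38 = ((55 + 41)*(-13) + 25469) + 38 = (96*(-13) + 25469) + 38 = (-1248 + 25469) + 38 = 24221 + 38 = 24259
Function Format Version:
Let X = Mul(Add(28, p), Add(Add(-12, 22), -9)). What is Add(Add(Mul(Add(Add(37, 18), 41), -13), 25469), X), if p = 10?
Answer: 24259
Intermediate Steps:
X = 38 (X = Mul(Add(28, 10), Add(Add(-12, 22), -9)) = Mul(38, Add(10, -9)) = Mul(38, 1) = 38)
Add(Add(Mul(Add(Add(37, 18), 41), -13), 25469), X) = Add(Add(Mul(Add(Add(37, 18), 41), -13), 25469), 38) = Add(Add(Mul(Add(55, 41), -13), 25469), 38) = Add(Add(Mul(96, -13), 25469), 38) = Add(Add(-1248, 25469), 38) = Add(24221, 38) = 24259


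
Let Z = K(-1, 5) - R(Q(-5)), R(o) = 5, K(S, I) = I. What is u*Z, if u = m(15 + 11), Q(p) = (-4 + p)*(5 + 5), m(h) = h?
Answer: 0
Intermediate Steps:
Q(p) = -40 + 10*p (Q(p) = (-4 + p)*10 = -40 + 10*p)
Z = 0 (Z = 5 - 1*5 = 5 - 5 = 0)
u = 26 (u = 15 + 11 = 26)
u*Z = 26*0 = 0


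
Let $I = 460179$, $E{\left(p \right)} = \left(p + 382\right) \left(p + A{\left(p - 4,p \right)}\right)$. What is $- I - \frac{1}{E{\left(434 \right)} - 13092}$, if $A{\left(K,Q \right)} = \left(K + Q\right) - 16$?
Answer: $- \frac{475374110581}{1033020} \approx -4.6018 \cdot 10^{5}$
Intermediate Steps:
$A{\left(K,Q \right)} = -16 + K + Q$
$E{\left(p \right)} = \left(-20 + 3 p\right) \left(382 + p\right)$ ($E{\left(p \right)} = \left(p + 382\right) \left(p + \left(-16 + \left(p - 4\right) + p\right)\right) = \left(382 + p\right) \left(p + \left(-16 + \left(-4 + p\right) + p\right)\right) = \left(382 + p\right) \left(p + \left(-20 + 2 p\right)\right) = \left(382 + p\right) \left(-20 + 3 p\right) = \left(-20 + 3 p\right) \left(382 + p\right)$)
$- I - \frac{1}{E{\left(434 \right)} - 13092} = \left(-1\right) 460179 - \frac{1}{\left(-7640 + 3 \cdot 434^{2} + 1126 \cdot 434\right) - 13092} = -460179 - \frac{1}{\left(-7640 + 3 \cdot 188356 + 488684\right) - 13092} = -460179 - \frac{1}{\left(-7640 + 565068 + 488684\right) - 13092} = -460179 - \frac{1}{1046112 - 13092} = -460179 - \frac{1}{1033020} = - \frac{475374110581}{1033020}$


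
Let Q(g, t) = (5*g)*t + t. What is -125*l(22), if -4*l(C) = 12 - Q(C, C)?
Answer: -151875/2 ≈ -75938.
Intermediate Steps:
Q(g, t) = t + 5*g*t (Q(g, t) = 5*g*t + t = t + 5*g*t)
l(C) = -3 + C*(1 + 5*C)/4 (l(C) = -(12 - C*(1 + 5*C))/4 = -3 + C*(1 + 5*C)/4)
-125*l(22) = -125*(-3 + (1/4)*22*(1 + 5*22)) = -125*(-3 + (1/4)*22*(1 + 110)) = -125*(-3 + (1/4)*22*111) = -125*(-3 + 1221/2) = -125*1215/2 = -151875/2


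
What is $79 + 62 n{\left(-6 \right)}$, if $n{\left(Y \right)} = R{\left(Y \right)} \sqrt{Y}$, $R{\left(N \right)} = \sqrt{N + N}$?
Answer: $79 - 372 \sqrt{2} \approx -447.09$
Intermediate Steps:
$R{\left(N \right)} = \sqrt{2} \sqrt{N}$ ($R{\left(N \right)} = \sqrt{2 N} = \sqrt{2} \sqrt{N}$)
$n{\left(Y \right)} = Y \sqrt{2}$ ($n{\left(Y \right)} = \sqrt{2} \sqrt{Y} \sqrt{Y} = Y \sqrt{2}$)
$79 + 62 n{\left(-6 \right)} = 79 + 62 \left(- 6 \sqrt{2}\right) = 79 - 372 \sqrt{2}$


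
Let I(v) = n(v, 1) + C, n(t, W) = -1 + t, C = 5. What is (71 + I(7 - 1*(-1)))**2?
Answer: 6889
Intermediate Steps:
I(v) = 4 + v (I(v) = (-1 + v) + 5 = 4 + v)
(71 + I(7 - 1*(-1)))**2 = (71 + (4 + (7 - 1*(-1))))**2 = (71 + (4 + (7 + 1)))**2 = (71 + (4 + 8))**2 = (71 + 12)**2 = 83**2 = 6889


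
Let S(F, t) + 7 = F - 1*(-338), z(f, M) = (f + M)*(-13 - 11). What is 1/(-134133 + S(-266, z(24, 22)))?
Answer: -1/134068 ≈ -7.4589e-6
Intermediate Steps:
z(f, M) = -24*M - 24*f (z(f, M) = (M + f)*(-24) = -24*M - 24*f)
S(F, t) = 331 + F (S(F, t) = -7 + (F - 1*(-338)) = -7 + (F + 338) = -7 + (338 + F) = 331 + F)
1/(-134133 + S(-266, z(24, 22))) = 1/(-134133 + (331 - 266)) = 1/(-134133 + 65) = 1/(-134068) = -1/134068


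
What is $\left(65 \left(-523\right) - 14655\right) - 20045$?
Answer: $-68695$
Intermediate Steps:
$\left(65 \left(-523\right) - 14655\right) - 20045 = \left(-33995 - 14655\right) - 20045 = -48650 - 20045 = -68695$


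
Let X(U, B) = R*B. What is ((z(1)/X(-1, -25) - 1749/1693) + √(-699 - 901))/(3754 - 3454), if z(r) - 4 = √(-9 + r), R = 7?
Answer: -312847/88882500 + 2*I/15 - I*√2/26250 ≈ -0.0035198 + 0.13328*I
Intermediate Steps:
X(U, B) = 7*B
z(r) = 4 + √(-9 + r)
((z(1)/X(-1, -25) - 1749/1693) + √(-699 - 901))/(3754 - 3454) = (((4 + √(-9 + 1))/((7*(-25))) - 1749/1693) + √(-699 - 901))/(3754 - 3454) = (((4 + √(-8))/(-175) - 1749*1/1693) + √(-1600))/300 = (((4 + 2*I*√2)*(-1/175) - 1749/1693) + 40*I)*(1/300) = (((-4/175 - 2*I*√2/175) - 1749/1693) + 40*I)*(1/300) = ((-312847/296275 - 2*I*√2/175) + 40*I)*(1/300) = (-312847/296275 + 40*I - 2*I*√2/175)*(1/300) = -312847/88882500 + 2*I/15 - I*√2/26250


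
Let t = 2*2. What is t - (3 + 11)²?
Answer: -192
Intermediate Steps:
t = 4
t - (3 + 11)² = 4 - (3 + 11)² = 4 - 1*14² = 4 - 1*196 = 4 - 196 = -192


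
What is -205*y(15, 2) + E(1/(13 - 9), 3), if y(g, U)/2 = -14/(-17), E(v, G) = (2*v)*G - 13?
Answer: -11871/34 ≈ -349.15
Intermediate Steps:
E(v, G) = -13 + 2*G*v (E(v, G) = 2*G*v - 13 = -13 + 2*G*v)
y(g, U) = 28/17 (y(g, U) = 2*(-14/(-17)) = 2*(-14*(-1/17)) = 2*(14/17) = 28/17)
-205*y(15, 2) + E(1/(13 - 9), 3) = -205*28/17 + (-13 + 2*3/(13 - 9)) = -5740/17 + (-13 + 2*3/4) = -5740/17 + (-13 + 2*3*(1/4)) = -5740/17 + (-13 + 3/2) = -5740/17 - 23/2 = -11871/34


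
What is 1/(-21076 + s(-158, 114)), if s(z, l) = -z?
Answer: -1/20918 ≈ -4.7806e-5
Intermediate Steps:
1/(-21076 + s(-158, 114)) = 1/(-21076 - 1*(-158)) = 1/(-21076 + 158) = 1/(-20918) = -1/20918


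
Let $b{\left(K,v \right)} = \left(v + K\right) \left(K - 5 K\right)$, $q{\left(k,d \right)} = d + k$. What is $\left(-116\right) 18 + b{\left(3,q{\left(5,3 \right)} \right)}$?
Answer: $-2220$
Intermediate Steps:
$b{\left(K,v \right)} = - 4 K \left(K + v\right)$ ($b{\left(K,v \right)} = \left(K + v\right) \left(- 4 K\right) = - 4 K \left(K + v\right)$)
$\left(-116\right) 18 + b{\left(3,q{\left(5,3 \right)} \right)} = \left(-116\right) 18 - 12 \left(3 + \left(3 + 5\right)\right) = -2088 - 12 \left(3 + 8\right) = -2088 - 12 \cdot 11 = -2088 - 132 = -2220$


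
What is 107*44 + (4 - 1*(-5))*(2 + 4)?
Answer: 4762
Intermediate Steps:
107*44 + (4 - 1*(-5))*(2 + 4) = 4708 + (4 + 5)*6 = 4708 + 9*6 = 4708 + 54 = 4762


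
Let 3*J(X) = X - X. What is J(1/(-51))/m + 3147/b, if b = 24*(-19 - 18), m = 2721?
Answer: -1049/296 ≈ -3.5439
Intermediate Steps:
J(X) = 0 (J(X) = (X - X)/3 = (⅓)*0 = 0)
b = -888 (b = 24*(-37) = -888)
J(1/(-51))/m + 3147/b = 0/2721 + 3147/(-888) = 0*(1/2721) + 3147*(-1/888) = 0 - 1049/296 = -1049/296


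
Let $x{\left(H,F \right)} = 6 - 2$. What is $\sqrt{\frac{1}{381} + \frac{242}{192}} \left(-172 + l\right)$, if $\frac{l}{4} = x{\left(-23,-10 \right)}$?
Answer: $- \frac{39 \sqrt{1303782}}{254} \approx -175.32$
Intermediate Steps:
$x{\left(H,F \right)} = 4$
$l = 16$ ($l = 4 \cdot 4 = 16$)
$\sqrt{\frac{1}{381} + \frac{242}{192}} \left(-172 + l\right) = \sqrt{\frac{1}{381} + \frac{242}{192}} \left(-172 + 16\right) = \sqrt{\frac{1}{381} + 242 \cdot \frac{1}{192}} \left(-156\right) = \sqrt{\frac{1}{381} + \frac{121}{96}} \left(-156\right) = \sqrt{\frac{5133}{4064}} \left(-156\right) = \frac{\sqrt{1303782}}{1016} \left(-156\right) = - \frac{39 \sqrt{1303782}}{254}$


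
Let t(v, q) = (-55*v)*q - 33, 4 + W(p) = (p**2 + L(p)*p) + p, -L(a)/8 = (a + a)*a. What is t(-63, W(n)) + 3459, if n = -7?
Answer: 19151016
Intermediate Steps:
L(a) = -16*a**2 (L(a) = -8*(a + a)*a = -8*2*a*a = -16*a**2)
W(p) = -4 + p + p**2 - 16*p**3 (W(p) = -4 + ((p**2 + (-16*p**2)*p) + p) = -4 + ((p**2 - 16*p**3) + p) = -4 + (p + p**2 - 16*p**3) = -4 + p + p**2 - 16*p**3)
t(v, q) = -33 - 55*q*v (t(v, q) = -55*q*v - 33 = -33 - 55*q*v)
t(-63, W(n)) + 3459 = (-33 - 55*(-4 - 7 + (-7)**2 - 16*(-7)**3)*(-63)) + 3459 = (-33 - 55*(-4 - 7 + 49 - 16*(-343))*(-63)) + 3459 = (-33 - 55*(-4 - 7 + 49 + 5488)*(-63)) + 3459 = (-33 - 55*5526*(-63)) + 3459 = (-33 + 19147590) + 3459 = 19147557 + 3459 = 19151016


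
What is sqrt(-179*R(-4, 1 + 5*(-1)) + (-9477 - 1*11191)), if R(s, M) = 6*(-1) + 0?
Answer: I*sqrt(19594) ≈ 139.98*I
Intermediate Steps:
R(s, M) = -6 (R(s, M) = -6 + 0 = -6)
sqrt(-179*R(-4, 1 + 5*(-1)) + (-9477 - 1*11191)) = sqrt(-179*(-6) + (-9477 - 1*11191)) = sqrt(1074 + (-9477 - 11191)) = sqrt(1074 - 20668) = sqrt(-19594) = I*sqrt(19594)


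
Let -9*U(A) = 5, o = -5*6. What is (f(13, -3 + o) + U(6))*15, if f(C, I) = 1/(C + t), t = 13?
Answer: -605/78 ≈ -7.7564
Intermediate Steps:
o = -30
f(C, I) = 1/(13 + C) (f(C, I) = 1/(C + 13) = 1/(13 + C))
U(A) = -5/9 (U(A) = -⅑*5 = -5/9)
(f(13, -3 + o) + U(6))*15 = (1/(13 + 13) - 5/9)*15 = (1/26 - 5/9)*15 = -121/234*15 = -605/78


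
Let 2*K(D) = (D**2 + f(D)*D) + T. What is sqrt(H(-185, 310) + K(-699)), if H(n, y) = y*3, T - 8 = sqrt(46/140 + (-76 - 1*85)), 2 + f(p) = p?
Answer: sqrt(2402146600 + 35*I*sqrt(787290))/70 ≈ 700.17 + 0.0045259*I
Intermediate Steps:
f(p) = -2 + p
T = 8 + I*sqrt(787290)/70 (T = 8 + sqrt(46/140 + (-76 - 1*85)) = 8 + sqrt(46*(1/140) + (-76 - 85)) = 8 + sqrt(23/70 - 161) = 8 + sqrt(-11247/70) = 8 + I*sqrt(787290)/70 ≈ 8.0 + 12.676*I)
K(D) = 4 + D**2/2 + D*(-2 + D)/2 + I*sqrt(787290)/140 (K(D) = ((D**2 + (-2 + D)*D) + (8 + I*sqrt(787290)/70))/2 = ((D**2 + D*(-2 + D)) + (8 + I*sqrt(787290)/70))/2 = (8 + D**2 + D*(-2 + D) + I*sqrt(787290)/70)/2 = 4 + D**2/2 + D*(-2 + D)/2 + I*sqrt(787290)/140)
H(n, y) = 3*y
sqrt(H(-185, 310) + K(-699)) = sqrt(3*310 + (4 + (-699)**2 - 1*(-699) + I*sqrt(787290)/140)) = sqrt(930 + (4 + 488601 + 699 + I*sqrt(787290)/140)) = sqrt(930 + (489304 + I*sqrt(787290)/140)) = sqrt(490234 + I*sqrt(787290)/140)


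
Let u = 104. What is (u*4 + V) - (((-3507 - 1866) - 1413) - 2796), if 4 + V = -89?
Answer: 9905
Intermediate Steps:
V = -93 (V = -4 - 89 = -93)
(u*4 + V) - (((-3507 - 1866) - 1413) - 2796) = (104*4 - 93) - (((-3507 - 1866) - 1413) - 2796) = (416 - 93) - ((-5373 - 1413) - 2796) = 323 - (-6786 - 2796) = 323 - 1*(-9582) = 323 + 9582 = 9905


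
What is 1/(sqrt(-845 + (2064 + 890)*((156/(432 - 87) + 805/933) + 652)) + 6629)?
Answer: 711258555/4507955814196 - sqrt(22207612976528205)/4507955814196 ≈ 0.00012472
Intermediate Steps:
1/(sqrt(-845 + (2064 + 890)*((156/(432 - 87) + 805/933) + 652)) + 6629) = 1/(sqrt(-845 + 2954*((156/345 + 805*(1/933)) + 652)) + 6629) = 1/(sqrt(-845 + 2954*((156*(1/345) + 805/933) + 652)) + 6629) = 1/(sqrt(-845 + 2954*((52/115 + 805/933) + 652)) + 6629) = 1/(sqrt(-845 + 2954*(141091/107295 + 652)) + 6629) = 1/(sqrt(-845 + 2954*(70097431/107295)) + 6629) = 1/(sqrt(-845 + 207067811174/107295) + 6629) = 1/(sqrt(206977146899/107295) + 6629) = 1/(sqrt(22207612976528205)/107295 + 6629) = 1/(6629 + sqrt(22207612976528205)/107295)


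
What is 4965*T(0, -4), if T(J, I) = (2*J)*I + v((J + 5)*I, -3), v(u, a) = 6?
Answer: 29790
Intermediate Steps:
T(J, I) = 6 + 2*I*J (T(J, I) = (2*J)*I + 6 = 2*I*J + 6 = 6 + 2*I*J)
4965*T(0, -4) = 4965*(6 + 2*(-4)*0) = 4965*(6 + 0) = 4965*6 = 29790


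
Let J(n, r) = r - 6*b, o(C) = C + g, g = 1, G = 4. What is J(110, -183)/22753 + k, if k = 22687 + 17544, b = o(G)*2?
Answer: 915375700/22753 ≈ 40231.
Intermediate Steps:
o(C) = 1 + C (o(C) = C + 1 = 1 + C)
b = 10 (b = (1 + 4)*2 = 5*2 = 10)
J(n, r) = -60 + r (J(n, r) = r - 6*10 = r - 60 = -60 + r)
k = 40231
J(110, -183)/22753 + k = (-60 - 183)/22753 + 40231 = -243*1/22753 + 40231 = -243/22753 + 40231 = 915375700/22753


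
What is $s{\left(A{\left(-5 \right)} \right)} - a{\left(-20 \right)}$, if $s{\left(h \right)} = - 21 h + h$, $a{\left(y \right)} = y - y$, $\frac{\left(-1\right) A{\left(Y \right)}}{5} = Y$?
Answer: $-500$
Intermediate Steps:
$A{\left(Y \right)} = - 5 Y$
$a{\left(y \right)} = 0$
$s{\left(h \right)} = - 20 h$
$s{\left(A{\left(-5 \right)} \right)} - a{\left(-20 \right)} = - 20 \left(\left(-5\right) \left(-5\right)\right) - 0 = \left(-20\right) 25 + 0 = -500 + 0 = -500$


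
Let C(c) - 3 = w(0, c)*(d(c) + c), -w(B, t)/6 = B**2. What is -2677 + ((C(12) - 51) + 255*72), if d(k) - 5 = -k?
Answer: 15635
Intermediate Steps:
w(B, t) = -6*B**2
d(k) = 5 - k
C(c) = 3 (C(c) = 3 + (-6*0**2)*((5 - c) + c) = 3 - 6*0*5 = 3 + 0*5 = 3 + 0 = 3)
-2677 + ((C(12) - 51) + 255*72) = -2677 + ((3 - 51) + 255*72) = -2677 + (-48 + 18360) = -2677 + 18312 = 15635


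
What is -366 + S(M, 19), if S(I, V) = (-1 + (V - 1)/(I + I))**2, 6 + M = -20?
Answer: -246191/676 ≈ -364.19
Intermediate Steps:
M = -26 (M = -6 - 20 = -26)
S(I, V) = (-1 + (-1 + V)/(2*I))**2 (S(I, V) = (-1 + (-1 + V)/((2*I)))**2 = (-1 + (-1 + V)*(1/(2*I)))**2 = (-1 + (-1 + V)/(2*I))**2)
-366 + S(M, 19) = -366 + (1/4)*(1 - 1*19 + 2*(-26))**2/(-26)**2 = -366 + (1/4)*(1/676)*(1 - 19 - 52)**2 = -366 + (1/4)*(1/676)*(-70)**2 = -366 + (1/4)*(1/676)*4900 = -366 + 1225/676 = -246191/676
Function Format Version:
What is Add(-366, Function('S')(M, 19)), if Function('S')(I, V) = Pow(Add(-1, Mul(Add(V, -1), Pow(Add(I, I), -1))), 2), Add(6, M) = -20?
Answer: Rational(-246191, 676) ≈ -364.19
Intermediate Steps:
M = -26 (M = Add(-6, -20) = -26)
Function('S')(I, V) = Pow(Add(-1, Mul(Rational(1, 2), Pow(I, -1), Add(-1, V))), 2) (Function('S')(I, V) = Pow(Add(-1, Mul(Add(-1, V), Pow(Mul(2, I), -1))), 2) = Pow(Add(-1, Mul(Add(-1, V), Mul(Rational(1, 2), Pow(I, -1)))), 2) = Pow(Add(-1, Mul(Rational(1, 2), Pow(I, -1), Add(-1, V))), 2))
Add(-366, Function('S')(M, 19)) = Add(-366, Mul(Rational(1, 4), Pow(-26, -2), Pow(Add(1, Mul(-1, 19), Mul(2, -26)), 2))) = Add(-366, Mul(Rational(1, 4), Rational(1, 676), Pow(Add(1, -19, -52), 2))) = Add(-366, Mul(Rational(1, 4), Rational(1, 676), Pow(-70, 2))) = Add(-366, Mul(Rational(1, 4), Rational(1, 676), 4900)) = Add(-366, Rational(1225, 676)) = Rational(-246191, 676)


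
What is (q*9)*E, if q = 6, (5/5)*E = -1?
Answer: -54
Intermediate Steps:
E = -1
(q*9)*E = (6*9)*(-1) = 54*(-1) = -54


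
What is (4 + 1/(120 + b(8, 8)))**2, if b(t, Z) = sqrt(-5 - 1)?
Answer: (-231265*I + 3848*sqrt(6))/(6*(-2399*I + 40*sqrt(6))) ≈ 16.067 - 0.0013631*I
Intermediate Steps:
b(t, Z) = I*sqrt(6) (b(t, Z) = sqrt(-6) = I*sqrt(6))
(4 + 1/(120 + b(8, 8)))**2 = (4 + 1/(120 + I*sqrt(6)))**2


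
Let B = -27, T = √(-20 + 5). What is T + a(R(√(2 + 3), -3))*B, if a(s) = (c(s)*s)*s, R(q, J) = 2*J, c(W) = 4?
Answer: -3888 + I*√15 ≈ -3888.0 + 3.873*I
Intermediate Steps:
T = I*√15 (T = √(-15) = I*√15 ≈ 3.873*I)
a(s) = 4*s² (a(s) = (4*s)*s = 4*s²)
T + a(R(√(2 + 3), -3))*B = I*√15 + (4*(2*(-3))²)*(-27) = I*√15 + (4*(-6)²)*(-27) = I*√15 + (4*36)*(-27) = I*√15 + 144*(-27) = I*√15 - 3888 = -3888 + I*√15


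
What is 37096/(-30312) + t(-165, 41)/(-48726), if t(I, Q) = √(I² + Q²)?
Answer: -4637/3789 - √28906/48726 ≈ -1.2273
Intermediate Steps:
37096/(-30312) + t(-165, 41)/(-48726) = 37096/(-30312) + √((-165)² + 41²)/(-48726) = 37096*(-1/30312) + √(27225 + 1681)*(-1/48726) = -4637/3789 + √28906*(-1/48726) = -4637/3789 - √28906/48726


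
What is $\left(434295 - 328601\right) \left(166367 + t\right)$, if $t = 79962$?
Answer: $26035497326$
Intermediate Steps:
$\left(434295 - 328601\right) \left(166367 + t\right) = \left(434295 - 328601\right) \left(166367 + 79962\right) = 105694 \cdot 246329 = 26035497326$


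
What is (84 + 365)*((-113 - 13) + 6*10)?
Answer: -29634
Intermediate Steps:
(84 + 365)*((-113 - 13) + 6*10) = 449*(-126 + 60) = 449*(-66) = -29634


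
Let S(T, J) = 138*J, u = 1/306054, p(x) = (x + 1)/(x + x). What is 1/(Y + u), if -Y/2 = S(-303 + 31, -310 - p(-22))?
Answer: 3366594/288489254897 ≈ 1.1670e-5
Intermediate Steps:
p(x) = (1 + x)/(2*x) (p(x) = (1 + x)/((2*x)) = (1 + x)*(1/(2*x)) = (1 + x)/(2*x))
u = 1/306054 ≈ 3.2674e-6
Y = 942609/11 (Y = -276*(-310 - (1 - 22)/(2*(-22))) = -276*(-310 - (-1)*(-21)/(2*22)) = -276*(-310 - 1*21/44) = -276*(-310 - 21/44) = -276*(-13661)/44 = -2*(-942609/22) = 942609/11 ≈ 85692.)
1/(Y + u) = 1/(942609/11 + 1/306054) = 1/(288489254897/3366594) = 3366594/288489254897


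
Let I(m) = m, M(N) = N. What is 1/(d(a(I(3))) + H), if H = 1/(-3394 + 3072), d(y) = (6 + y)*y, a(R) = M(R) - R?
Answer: -322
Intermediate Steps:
a(R) = 0 (a(R) = R - R = 0)
d(y) = y*(6 + y)
H = -1/322 (H = 1/(-322) = -1/322 ≈ -0.0031056)
1/(d(a(I(3))) + H) = 1/(0*(6 + 0) - 1/322) = 1/(0*6 - 1/322) = 1/(0 - 1/322) = 1/(-1/322) = -322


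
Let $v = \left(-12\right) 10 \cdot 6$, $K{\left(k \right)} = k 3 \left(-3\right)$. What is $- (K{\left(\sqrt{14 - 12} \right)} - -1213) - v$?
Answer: $-493 + 9 \sqrt{2} \approx -480.27$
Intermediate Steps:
$K{\left(k \right)} = - 9 k$ ($K{\left(k \right)} = 3 k \left(-3\right) = - 9 k$)
$v = -720$ ($v = \left(-120\right) 6 = -720$)
$- (K{\left(\sqrt{14 - 12} \right)} - -1213) - v = - (- 9 \sqrt{14 - 12} - -1213) - -720 = - (- 9 \sqrt{2} + 1213) + 720 = - (1213 - 9 \sqrt{2}) + 720 = \left(-1213 + 9 \sqrt{2}\right) + 720 = -493 + 9 \sqrt{2}$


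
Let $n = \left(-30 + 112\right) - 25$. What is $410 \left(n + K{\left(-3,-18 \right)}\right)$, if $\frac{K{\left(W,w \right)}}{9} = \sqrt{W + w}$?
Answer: $23370 + 3690 i \sqrt{21} \approx 23370.0 + 16910.0 i$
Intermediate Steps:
$K{\left(W,w \right)} = 9 \sqrt{W + w}$
$n = 57$ ($n = 82 - 25 = 57$)
$410 \left(n + K{\left(-3,-18 \right)}\right) = 410 \left(57 + 9 \sqrt{-3 - 18}\right) = 410 \left(57 + 9 \sqrt{-21}\right) = 410 \left(57 + 9 i \sqrt{21}\right) = 23370 + 3690 i \sqrt{21}$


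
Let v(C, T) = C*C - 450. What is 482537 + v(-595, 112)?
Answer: 836112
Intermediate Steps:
v(C, T) = -450 + C**2 (v(C, T) = C**2 - 450 = -450 + C**2)
482537 + v(-595, 112) = 482537 + (-450 + (-595)**2) = 482537 + (-450 + 354025) = 482537 + 353575 = 836112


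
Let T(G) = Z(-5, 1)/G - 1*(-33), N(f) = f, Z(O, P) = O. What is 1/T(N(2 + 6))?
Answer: 8/259 ≈ 0.030888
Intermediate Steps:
T(G) = 33 - 5/G (T(G) = -5/G - 1*(-33) = -5/G + 33 = 33 - 5/G)
1/T(N(2 + 6)) = 1/(33 - 5/(2 + 6)) = 1/(33 - 5/8) = 1/(259/8) = 8/259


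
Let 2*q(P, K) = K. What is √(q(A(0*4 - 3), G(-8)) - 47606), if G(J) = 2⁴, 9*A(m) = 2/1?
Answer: I*√47598 ≈ 218.17*I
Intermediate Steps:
A(m) = 2/9 (A(m) = (2/1)/9 = (2*1)/9 = (⅑)*2 = 2/9)
G(J) = 16
q(P, K) = K/2
√(q(A(0*4 - 3), G(-8)) - 47606) = √((½)*16 - 47606) = √(8 - 47606) = √(-47598) = I*√47598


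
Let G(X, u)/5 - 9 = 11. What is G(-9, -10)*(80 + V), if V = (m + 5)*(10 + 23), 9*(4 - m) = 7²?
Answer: 59200/3 ≈ 19733.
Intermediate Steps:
G(X, u) = 100 (G(X, u) = 45 + 5*11 = 45 + 55 = 100)
m = -13/9 (m = 4 - ⅑*7² = 4 - ⅑*49 = 4 - 49/9 = -13/9 ≈ -1.4444)
V = 352/3 (V = (-13/9 + 5)*(10 + 23) = (32/9)*33 = 352/3 ≈ 117.33)
G(-9, -10)*(80 + V) = 100*(80 + 352/3) = 100*(592/3) = 59200/3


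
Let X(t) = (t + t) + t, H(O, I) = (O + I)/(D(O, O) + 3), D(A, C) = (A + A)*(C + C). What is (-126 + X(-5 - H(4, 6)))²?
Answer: 89813529/4489 ≈ 20007.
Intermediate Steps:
D(A, C) = 4*A*C (D(A, C) = (2*A)*(2*C) = 4*A*C)
H(O, I) = (I + O)/(3 + 4*O²) (H(O, I) = (O + I)/(4*O*O + 3) = (I + O)/(4*O² + 3) = (I + O)/(3 + 4*O²))
X(t) = 3*t (X(t) = 2*t + t = 3*t)
(-126 + X(-5 - H(4, 6)))² = (-126 + 3*(-5 - (6 + 4)/(3 + 4*4²)))² = (-126 + 3*(-5 - 10/(3 + 4*16)))² = (-126 + 3*(-5 - 10/(3 + 64)))² = (-126 + 3*(-5 - 10/67))² = (-126 + 3*(-345/67))² = (-126 - 1035/67)² = (-9477/67)² = 89813529/4489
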